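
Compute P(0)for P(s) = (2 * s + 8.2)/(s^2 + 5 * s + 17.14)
DC gain = P(0) = num(0)/den(0) = 8.2/17.14 = 0.4784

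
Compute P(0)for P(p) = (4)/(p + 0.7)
DC gain = P(0) = num(0)/den(0) = 4/0.7 = 5.714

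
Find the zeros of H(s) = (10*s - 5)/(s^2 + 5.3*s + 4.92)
Set numerator = 0: 10*s - 5 = 0 → Zeros: 0.5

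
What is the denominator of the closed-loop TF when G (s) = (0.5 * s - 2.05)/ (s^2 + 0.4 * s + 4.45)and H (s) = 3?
Characteristic poly = G_den * H_den + G_num * H_num = (s^2 + 0.4*s + 4.45) + (1.5*s - 6.15) = s^2 + 1.9*s - 1.7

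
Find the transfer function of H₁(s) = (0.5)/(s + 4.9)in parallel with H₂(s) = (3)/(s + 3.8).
Parallel: H = H₁ + H₂ = (n₁·d₂ + n₂·d₁)/(d₁·d₂).
n₁·d₂ = 0.5*s + 1.9. n₂·d₁ = 3*s + 14.7. Sum = 3.5*s + 16.6. d₁·d₂ = s^2 + 8.7*s + 18.62.
H(s) = (3.5*s + 16.6)/(s^2 + 8.7*s + 18.62)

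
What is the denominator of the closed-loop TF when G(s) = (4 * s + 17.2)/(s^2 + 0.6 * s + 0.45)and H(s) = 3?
Characteristic poly = G_den * H_den + G_num * H_num = (s^2 + 0.6*s + 0.45) + (12*s + 51.6) = s^2 + 12.6*s + 52.05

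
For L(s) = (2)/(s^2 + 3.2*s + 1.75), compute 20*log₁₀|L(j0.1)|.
Substitute s = j*0.1: L(j0.1) = 1.11182 - 0.204473j.
|L(j0.1)| = sqrt(Re² + Im²) = 1.13.
20*log₁₀(1.13) = 1.07 dB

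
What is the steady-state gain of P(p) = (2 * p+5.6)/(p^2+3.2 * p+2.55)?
DC gain = P(0) = num(0)/den(0) = 5.6/2.55 = 2.196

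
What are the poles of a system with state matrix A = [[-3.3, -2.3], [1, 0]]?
Eigenvalues solve det(λI - A) = 0.
Characteristic polynomial: λ^2 + 3.3*λ + 2.3 = 0.
Factor: (λ + 2.3)(λ + 1) = 0.
Roots: -1, -2.3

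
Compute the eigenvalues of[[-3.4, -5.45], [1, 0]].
Eigenvalues solve det(λI - A) = 0.
Characteristic polynomial: λ^2 + 3.4*λ + 5.45 = 0.
Roots: -1.7 + 1.6j, -1.7 - 1.6j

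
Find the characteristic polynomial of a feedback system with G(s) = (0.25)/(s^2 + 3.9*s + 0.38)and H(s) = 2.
Characteristic poly = G_den * H_den + G_num * H_num = (s^2 + 3.9*s + 0.38) + (0.5) = s^2 + 3.9*s + 0.88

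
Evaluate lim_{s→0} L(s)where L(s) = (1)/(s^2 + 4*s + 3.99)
DC gain = L(0) = num(0)/den(0) = 1/3.99 = 0.2506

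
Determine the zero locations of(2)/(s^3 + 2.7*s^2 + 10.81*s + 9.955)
Numerator is a nonzero constant (2) → Zeros: none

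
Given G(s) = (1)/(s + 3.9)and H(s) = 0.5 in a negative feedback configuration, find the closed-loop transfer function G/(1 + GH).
Closed-loop T = G/(1+GH).
Numerator: G_num * H_den = 1.
Denominator: G_den * H_den + G_num * H_num = (s + 3.9) + (0.5) = s + 4.4.
T(s) = (1)/(s + 4.4)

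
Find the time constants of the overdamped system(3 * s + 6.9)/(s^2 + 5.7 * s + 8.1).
Overdamped: real poles at -2.7, -3. τ = -1/pole → τ₁ = 0.3704, τ₂ = 0.3333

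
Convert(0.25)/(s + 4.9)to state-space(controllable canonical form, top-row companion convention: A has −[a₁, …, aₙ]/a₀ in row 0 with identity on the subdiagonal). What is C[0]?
Reachable canonical form: C = numerator coefficients (right-aligned, zero-padded to length n).
num = 0.25, C = [[0.25]].
C[0] = 0.25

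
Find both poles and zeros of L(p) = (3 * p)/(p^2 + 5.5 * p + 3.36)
Set denominator = 0: p^2 + 5.5*p + 3.36 = (p + 0.7)(p + 4.8) = 0 → Poles: -0.7, -4.8
Set numerator = 0: 3*p = 0 → Zeros: 0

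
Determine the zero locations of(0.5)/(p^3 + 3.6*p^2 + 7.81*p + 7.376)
Numerator is a nonzero constant (0.5) → Zeros: none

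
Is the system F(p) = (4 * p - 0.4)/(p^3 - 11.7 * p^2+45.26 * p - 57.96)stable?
Denominator: p^3 - 11.7*p^2 + 45.26*p - 57.96 = (p - 3.6)(p - 3.5)(p - 4.6). Poles: 3.5, 3.6, 4.6. All Re(p)<0: No (unstable)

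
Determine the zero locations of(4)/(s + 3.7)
Numerator is a nonzero constant (4) → Zeros: none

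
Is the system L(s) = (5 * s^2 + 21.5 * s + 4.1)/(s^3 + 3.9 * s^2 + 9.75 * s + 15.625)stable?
Denominator: s^3 + 3.9*s^2 + 9.75*s + 15.625 = (s + 2.5)(s^2 + 1.4*s + 6.25). Poles: -0.7 + 2.4j, -0.7 - 2.4j, -2.5. All Re(p)<0: Yes (stable)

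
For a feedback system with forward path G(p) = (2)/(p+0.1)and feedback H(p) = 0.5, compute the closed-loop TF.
Closed-loop T = G/(1+GH).
Numerator: G_num * H_den = 2.
Denominator: G_den * H_den + G_num * H_num = (p + 0.1) + (1) = p + 1.1.
T(p) = (2)/(p + 1.1)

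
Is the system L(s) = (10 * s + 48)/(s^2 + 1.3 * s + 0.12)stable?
Denominator: s^2 + 1.3*s + 0.12 = (s + 0.1)(s + 1.2). Poles: -0.1, -1.2. All Re(p)<0: Yes (stable)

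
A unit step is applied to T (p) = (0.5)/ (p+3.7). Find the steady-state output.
FVT: lim_{t→∞} y(t) = lim_{p→0} p*Y(p) where Y(p) = T(p)/p.
= lim_{p→0} T(p) = T(0) = num(0)/den(0) = 0.5/3.7 = 0.1351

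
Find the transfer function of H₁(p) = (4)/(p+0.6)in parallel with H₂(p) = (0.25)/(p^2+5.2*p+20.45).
Parallel: H = H₁ + H₂ = (n₁·d₂ + n₂·d₁)/(d₁·d₂).
n₁·d₂ = 4*p^2 + 20.8*p + 81.8. n₂·d₁ = 0.25*p + 0.15. Sum = 4*p^2 + 21.05*p + 81.95. d₁·d₂ = p^3 + 5.8*p^2 + 23.57*p + 12.27.
H(p) = (4*p^2 + 21.05*p + 81.95)/(p^3 + 5.8*p^2 + 23.57*p + 12.27)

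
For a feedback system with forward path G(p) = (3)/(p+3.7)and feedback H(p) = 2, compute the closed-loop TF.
Closed-loop T = G/(1+GH).
Numerator: G_num * H_den = 3.
Denominator: G_den * H_den + G_num * H_num = (p + 3.7) + (6) = p + 9.7.
T(p) = (3)/(p + 9.7)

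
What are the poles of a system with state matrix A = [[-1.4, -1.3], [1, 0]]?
Eigenvalues solve det(λI - A) = 0.
Characteristic polynomial: λ^2 + 1.4*λ + 1.3 = 0.
Roots: -0.7 + 0.9j, -0.7 - 0.9j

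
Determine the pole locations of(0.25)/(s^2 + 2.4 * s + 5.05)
Set denominator = 0: s^2 + 2.4*s + 5.05 = 0 → Poles: -1.2 + 1.9j, -1.2 - 1.9j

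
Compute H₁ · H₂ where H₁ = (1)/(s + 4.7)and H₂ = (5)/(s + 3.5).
Series: H = H₁ · H₂ = (n₁·n₂)/(d₁·d₂).
Num: n₁·n₂ = 5. Den: d₁·d₂ = s^2 + 8.2*s + 16.45.
H(s) = (5)/(s^2 + 8.2*s + 16.45)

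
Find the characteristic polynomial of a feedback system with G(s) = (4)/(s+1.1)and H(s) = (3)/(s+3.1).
Characteristic poly = G_den * H_den + G_num * H_num = (s^2 + 4.2*s + 3.41) + (12) = s^2 + 4.2*s + 15.41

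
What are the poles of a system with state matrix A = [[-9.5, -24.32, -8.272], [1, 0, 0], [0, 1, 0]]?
Eigenvalues solve det(λI - A) = 0.
Characteristic polynomial: λ^3 + 9.5*λ^2 + 24.32*λ + 8.272 = 0.
Factor: (λ + 0.4)(λ + 4.4)(λ + 4.7) = 0.
Roots: -0.4, -4.4, -4.7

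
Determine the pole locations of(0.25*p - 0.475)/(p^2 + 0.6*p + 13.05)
Set denominator = 0: p^2 + 0.6*p + 13.05 = 0 → Poles: -0.3 + 3.6j, -0.3 - 3.6j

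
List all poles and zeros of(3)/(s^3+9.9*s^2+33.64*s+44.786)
Set denominator = 0: s^3 + 9.9*s^2 + 33.64*s + 44.786 = (s + 4.9)(s^2 + 5*s + 9.14) = 0 → Poles: -2.5 + 1.7j, -2.5 - 1.7j, -4.9
Numerator is a nonzero constant (3) → Zeros: none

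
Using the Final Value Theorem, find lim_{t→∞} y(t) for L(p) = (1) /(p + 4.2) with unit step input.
FVT: lim_{t→∞} y(t) = lim_{p→0} p*Y(p) where Y(p) = L(p)/p.
= lim_{p→0} L(p) = L(0) = num(0)/den(0) = 1/4.2 = 0.2381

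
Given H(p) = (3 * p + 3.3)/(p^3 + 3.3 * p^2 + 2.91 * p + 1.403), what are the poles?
Set denominator = 0: p^3 + 3.3*p^2 + 2.91*p + 1.403 = (p + 2.3)(p^2 + p + 0.61) = 0 → Poles: -0.5 + 0.6j, -0.5 - 0.6j, -2.3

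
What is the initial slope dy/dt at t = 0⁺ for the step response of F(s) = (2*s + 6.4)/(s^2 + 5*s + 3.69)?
IVT: y'(0⁺) = lim_{s→∞} s²·Y(s) = lim_{s→∞} s·F(s).
deg(num) = 1, deg(den) = 2, relative degree = 1, so s·F(s) → (leading num)/(leading den) = 2/1 = 2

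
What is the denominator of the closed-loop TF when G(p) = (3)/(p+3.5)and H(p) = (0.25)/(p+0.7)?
Characteristic poly = G_den * H_den + G_num * H_num = (p^2 + 4.2*p + 2.45) + (0.75) = p^2 + 4.2*p + 3.2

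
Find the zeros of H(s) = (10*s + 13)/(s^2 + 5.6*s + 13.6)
Set numerator = 0: 10*s + 13 = 0 → Zeros: -1.3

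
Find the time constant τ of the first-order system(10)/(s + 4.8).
First-order system: τ = -1/pole. Pole = -4.8. τ = -1/(-4.8) = 0.2083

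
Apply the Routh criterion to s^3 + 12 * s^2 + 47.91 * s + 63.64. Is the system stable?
Routh array:
s^3: [1, 47.91]; s^2: [12, 63.64]; s^1: [42.6067]; s^0: [63.64]
First column: [1, 12, 42.6067, 63.64]. Sign changes = 0.
Yes, stable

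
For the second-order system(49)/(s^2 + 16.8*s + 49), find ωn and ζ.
Standard form: ωn²/(s²+2ζωn·s+ωn²).
const=49=ωn² → ωn=7, s coeff=16.8=2ζωn → ζ=1.2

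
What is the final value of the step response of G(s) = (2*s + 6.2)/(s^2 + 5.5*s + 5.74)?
FVT: lim_{t→∞} y(t) = lim_{s→0} s*Y(s) where Y(s) = G(s)/s.
= lim_{s→0} G(s) = G(0) = num(0)/den(0) = 6.2/5.74 = 1.08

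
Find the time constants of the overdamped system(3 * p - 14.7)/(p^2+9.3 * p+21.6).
Overdamped: real poles at -4.8, -4.5. τ = -1/pole → τ₁ = 0.2083, τ₂ = 0.2222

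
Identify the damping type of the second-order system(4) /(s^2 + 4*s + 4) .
Standard form: ωn²/(s²+2ζωn·s+ωn²) gives ωn=2, ζ=1.
Critically damped (ζ = 1)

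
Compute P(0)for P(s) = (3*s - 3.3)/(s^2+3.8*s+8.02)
DC gain = P(0) = num(0)/den(0) = -3.3/8.02 = -0.4115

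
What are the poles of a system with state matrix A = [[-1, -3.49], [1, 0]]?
Eigenvalues solve det(λI - A) = 0.
Characteristic polynomial: λ^2 + λ + 3.49 = 0.
Roots: -0.5 + 1.8j, -0.5 - 1.8j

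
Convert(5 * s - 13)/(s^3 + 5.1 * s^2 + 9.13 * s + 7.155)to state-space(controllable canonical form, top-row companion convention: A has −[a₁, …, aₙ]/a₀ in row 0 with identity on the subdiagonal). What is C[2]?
Reachable canonical form: C = numerator coefficients (right-aligned, zero-padded to length n).
num = 5*s - 13, C = [[0, 5, -13]].
C[2] = -13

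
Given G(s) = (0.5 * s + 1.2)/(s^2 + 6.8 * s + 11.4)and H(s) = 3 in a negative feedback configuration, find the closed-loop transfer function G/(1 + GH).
Closed-loop T = G/(1+GH).
Numerator: G_num * H_den = 0.5*s + 1.2.
Denominator: G_den * H_den + G_num * H_num = (s^2 + 6.8*s + 11.4) + (1.5*s + 3.6) = s^2 + 8.3*s + 15.
T(s) = (0.5*s + 1.2)/(s^2 + 8.3*s + 15)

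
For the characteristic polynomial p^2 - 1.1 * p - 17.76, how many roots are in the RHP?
p^2 - 1.1*p - 17.76 = (p - 4.8)(p + 3.7). Poles: -3.7, 4.8. RHP poles (Re>0): 1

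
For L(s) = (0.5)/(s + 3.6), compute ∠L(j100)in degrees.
Substitute s = j*100: L(j100) = 0.000179767 - 0.00499353j.
∠L(j100) = atan2(Im, Re) = atan2(-0.00499353, 0.000179767) = -87.94°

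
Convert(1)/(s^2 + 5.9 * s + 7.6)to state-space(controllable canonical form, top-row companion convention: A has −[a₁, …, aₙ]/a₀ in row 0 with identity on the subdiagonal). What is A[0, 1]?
Reachable canonical form for den = s^2 + 5.9*s + 7.6: top row of A = -[a₁,a₂,...,aₙ]/a₀, ones on the subdiagonal, zeros elsewhere.
A = [[-5.9, -7.6], [1, 0]].
A[0,1] = -7.6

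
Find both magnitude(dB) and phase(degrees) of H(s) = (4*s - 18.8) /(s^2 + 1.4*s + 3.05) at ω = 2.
Substitute s = j*2: H(j2) = 4.60509 + 5.15184j.
|H| = 20*log₁₀(sqrt(Re²+Im²)) = 16.79 dB.
∠H = atan2(Im, Re) = 48.21°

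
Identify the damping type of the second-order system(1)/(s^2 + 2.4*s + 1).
Standard form: ωn²/(s²+2ζωn·s+ωn²) gives ωn=1, ζ=1.2.
Overdamped (ζ = 1.2 > 1)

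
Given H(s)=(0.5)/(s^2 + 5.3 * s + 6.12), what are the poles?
Set denominator = 0: s^2 + 5.3*s + 6.12 = (s + 1.7)(s + 3.6) = 0 → Poles: -1.7, -3.6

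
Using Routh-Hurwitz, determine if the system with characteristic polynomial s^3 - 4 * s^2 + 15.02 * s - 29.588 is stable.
Routh array:
s^3: [1, 15.02]; s^2: [-4, -29.588]; s^1: [7.623]; s^0: [-29.588]
First column: [1, -4, 7.623, -29.588]. Sign changes = 3.
No, unstable (3 RHP root(s))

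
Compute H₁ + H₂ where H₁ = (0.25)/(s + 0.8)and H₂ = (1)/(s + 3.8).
Parallel: H = H₁ + H₂ = (n₁·d₂ + n₂·d₁)/(d₁·d₂).
n₁·d₂ = 0.25*s + 0.95. n₂·d₁ = s + 0.8. Sum = 1.25*s + 1.75. d₁·d₂ = s^2 + 4.6*s + 3.04.
H(s) = (1.25*s + 1.75)/(s^2 + 4.6*s + 3.04)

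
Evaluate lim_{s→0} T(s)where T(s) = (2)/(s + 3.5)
DC gain = T(0) = num(0)/den(0) = 2/3.5 = 0.5714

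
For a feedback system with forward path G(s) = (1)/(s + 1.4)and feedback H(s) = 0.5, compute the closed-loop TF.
Closed-loop T = G/(1+GH).
Numerator: G_num * H_den = 1.
Denominator: G_den * H_den + G_num * H_num = (s + 1.4) + (0.5) = s + 1.9.
T(s) = (1)/(s + 1.9)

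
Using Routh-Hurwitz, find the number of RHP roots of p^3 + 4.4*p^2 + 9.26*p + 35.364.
Routh array:
p^3: [1, 9.26]; p^2: [4.4, 35.364]; p^1: [1.22273]; p^0: [35.364]
First column: [1, 4.4, 1.22273, 35.364]. Sign changes = RHP roots = 0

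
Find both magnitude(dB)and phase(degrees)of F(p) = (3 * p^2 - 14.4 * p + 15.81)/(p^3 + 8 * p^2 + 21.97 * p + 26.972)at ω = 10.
Substitute p = j*10: F(j10) = 0.275231 - 0.0915399j.
|F| = 20*log₁₀(sqrt(Re²+Im²)) = -10.75 dB.
∠F = atan2(Im, Re) = -18.40° (principal value).
Summing the individual angle contributions Σ∠(j10 − zᵢ) − Σ∠(j10 − pₖ) over the 2 zero(s) and 3 pole(s), each followed continuously from ω = 0 (DC phase referenced to (−180°, 180°]), gives -378.40°, i.e. the principal value - 360°. Continuous Bode phase = -378.40°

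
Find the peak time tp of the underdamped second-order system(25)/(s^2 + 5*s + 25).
Standard form: ωn²/(s²+2ζωn·s+ωn²) → ωn = 5, ζ = 0.5.
ωd = ωn·√(1-ζ²) = 5·√(1-0.5²) = 4.33.
tp = π/ωd = π/4.33 = 0.7255 s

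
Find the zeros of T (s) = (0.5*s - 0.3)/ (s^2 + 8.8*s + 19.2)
Set numerator = 0: 0.5*s - 0.3 = 0 → Zeros: 0.6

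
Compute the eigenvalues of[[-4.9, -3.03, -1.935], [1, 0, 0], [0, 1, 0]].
Eigenvalues solve det(λI - A) = 0.
Characteristic polynomial: λ^3 + 4.9*λ^2 + 3.03*λ + 1.935 = 0.
Factor: (λ + 4.3)(λ^2 + 0.6*λ + 0.45) = 0.
Roots: -0.3 + 0.6j, -0.3 - 0.6j, -4.3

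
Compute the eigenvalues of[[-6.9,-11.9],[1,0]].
Eigenvalues solve det(λI - A) = 0.
Characteristic polynomial: λ^2 + 6.9*λ + 11.9 = 0.
Factor: (λ + 3.4)(λ + 3.5) = 0.
Roots: -3.4, -3.5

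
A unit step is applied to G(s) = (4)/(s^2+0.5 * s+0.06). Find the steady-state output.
FVT: lim_{t→∞} y(t) = lim_{s→0} s*Y(s) where Y(s) = G(s)/s.
= lim_{s→0} G(s) = G(0) = num(0)/den(0) = 4/0.06 = 66.67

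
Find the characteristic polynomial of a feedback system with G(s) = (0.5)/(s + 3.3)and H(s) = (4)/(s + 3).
Characteristic poly = G_den * H_den + G_num * H_num = (s^2 + 6.3*s + 9.9) + (2) = s^2 + 6.3*s + 11.9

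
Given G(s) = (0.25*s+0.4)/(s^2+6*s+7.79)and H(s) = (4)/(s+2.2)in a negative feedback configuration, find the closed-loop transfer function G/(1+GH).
Closed-loop T = G/(1+GH).
Numerator: G_num * H_den = 0.25*s^2 + 0.95*s + 0.88.
Denominator: G_den * H_den + G_num * H_num = (s^3 + 8.2*s^2 + 20.99*s + 17.138) + (s + 1.6) = s^3 + 8.2*s^2 + 21.99*s + 18.738.
T(s) = (0.25*s^2 + 0.95*s + 0.88)/(s^3 + 8.2*s^2 + 21.99*s + 18.738)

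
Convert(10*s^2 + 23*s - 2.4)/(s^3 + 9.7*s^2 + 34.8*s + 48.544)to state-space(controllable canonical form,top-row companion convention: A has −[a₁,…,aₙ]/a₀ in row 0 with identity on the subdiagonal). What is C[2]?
Reachable canonical form: C = numerator coefficients (right-aligned, zero-padded to length n).
num = 10*s^2 + 23*s - 2.4, C = [[10, 23, -2.4]].
C[2] = -2.4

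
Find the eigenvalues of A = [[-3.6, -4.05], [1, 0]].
Eigenvalues solve det(λI - A) = 0.
Characteristic polynomial: λ^2 + 3.6*λ + 4.05 = 0.
Roots: -1.8 + 0.9j, -1.8 - 0.9j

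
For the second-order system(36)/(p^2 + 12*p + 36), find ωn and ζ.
Standard form: ωn²/(p²+2ζωn·p+ωn²).
const=36=ωn² → ωn=6, p coeff=12=2ζωn → ζ=1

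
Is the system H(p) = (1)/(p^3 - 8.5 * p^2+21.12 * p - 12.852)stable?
Denominator: p^3 - 8.5*p^2 + 21.12*p - 12.852 = (p - 3.4)(p - 0.9)(p - 4.2). Poles: 0.9, 3.4, 4.2. All Re(p)<0: No (unstable)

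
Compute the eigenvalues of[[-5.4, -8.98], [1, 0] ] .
Eigenvalues solve det(λI - A) = 0.
Characteristic polynomial: λ^2 + 5.4*λ + 8.98 = 0.
Roots: -2.7 + 1.3j, -2.7 - 1.3j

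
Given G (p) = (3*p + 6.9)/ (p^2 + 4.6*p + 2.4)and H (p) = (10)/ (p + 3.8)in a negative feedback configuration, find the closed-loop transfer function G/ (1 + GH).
Closed-loop T = G/(1+GH).
Numerator: G_num * H_den = 3*p^2 + 18.3*p + 26.22.
Denominator: G_den * H_den + G_num * H_num = (p^3 + 8.4*p^2 + 19.88*p + 9.12) + (30*p + 69) = p^3 + 8.4*p^2 + 49.88*p + 78.12.
T(p) = (3*p^2 + 18.3*p + 26.22)/(p^3 + 8.4*p^2 + 49.88*p + 78.12)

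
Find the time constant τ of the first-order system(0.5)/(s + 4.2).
First-order system: τ = -1/pole. Pole = -4.2. τ = -1/(-4.2) = 0.2381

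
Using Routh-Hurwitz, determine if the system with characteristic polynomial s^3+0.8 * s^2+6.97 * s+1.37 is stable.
Routh array:
s^3: [1, 6.97]; s^2: [0.8, 1.37]; s^1: [5.2575]; s^0: [1.37]
First column: [1, 0.8, 5.2575, 1.37]. Sign changes = 0.
Yes, stable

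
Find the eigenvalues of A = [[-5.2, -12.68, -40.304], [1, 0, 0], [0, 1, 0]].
Eigenvalues solve det(λI - A) = 0.
Characteristic polynomial: λ^3 + 5.2*λ^2 + 12.68*λ + 40.304 = 0.
Factor: (λ + 4.4)(λ^2 + 0.8*λ + 9.16) = 0.
Roots: -0.4 + 3j, -0.4 - 3j, -4.4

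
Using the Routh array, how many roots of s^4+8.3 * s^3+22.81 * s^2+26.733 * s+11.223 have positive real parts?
Routh array:
s^4: [1, 22.81, 11.223]; s^3: [8.3, 26.733]; s^2: [19.5892, 11.223]; s^1: [21.9778]; s^0: [11.223]
First column: [1, 8.3, 19.5892, 21.9778, 11.223]. Sign changes = RHP roots = 0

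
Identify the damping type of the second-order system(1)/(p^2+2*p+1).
Standard form: ωn²/(p²+2ζωn·p+ωn²) gives ωn=1, ζ=1.
Critically damped (ζ = 1)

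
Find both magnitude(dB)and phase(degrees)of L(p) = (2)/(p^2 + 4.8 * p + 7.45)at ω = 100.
Substitute p = j*100: L(j100) = -0.000199688 - 9.59219e-06j.
|L| = 20*log₁₀(sqrt(Re²+Im²)) = -73.98 dB.
∠L = atan2(Im, Re) = -177.25°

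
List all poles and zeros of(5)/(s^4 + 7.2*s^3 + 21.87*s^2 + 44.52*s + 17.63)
Set denominator = 0: s^4 + 7.2*s^3 + 21.87*s^2 + 44.52*s + 17.63 = (s + 0.5)(s + 4.3)(s^2 + 2.4*s + 8.2) = 0 → Poles: -0.5, -1.2 + 2.6j, -1.2 - 2.6j, -4.3
Numerator is a nonzero constant (5) → Zeros: none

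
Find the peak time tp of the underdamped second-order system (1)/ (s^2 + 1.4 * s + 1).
Standard form: ωn²/(s²+2ζωn·s+ωn²) → ωn = 1, ζ = 0.7.
ωd = ωn·√(1-ζ²) = 1·√(1-0.7²) = 0.7141.
tp = π/ωd = π/0.7141 = 4.399 s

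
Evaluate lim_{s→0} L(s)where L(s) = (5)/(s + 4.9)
DC gain = L(0) = num(0)/den(0) = 5/4.9 = 1.02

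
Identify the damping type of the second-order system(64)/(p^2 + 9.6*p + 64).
Standard form: ωn²/(p²+2ζωn·p+ωn²) gives ωn=8, ζ=0.6.
Underdamped (ζ = 0.6 < 1)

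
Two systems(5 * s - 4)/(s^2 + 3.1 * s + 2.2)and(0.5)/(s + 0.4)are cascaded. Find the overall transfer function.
Series: H = H₁ · H₂ = (n₁·n₂)/(d₁·d₂).
Num: n₁·n₂ = 2.5*s - 2. Den: d₁·d₂ = s^3 + 3.5*s^2 + 3.44*s + 0.88.
H(s) = (2.5*s - 2)/(s^3 + 3.5*s^2 + 3.44*s + 0.88)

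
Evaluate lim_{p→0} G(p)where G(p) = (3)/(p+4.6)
DC gain = G(0) = num(0)/den(0) = 3/4.6 = 0.6522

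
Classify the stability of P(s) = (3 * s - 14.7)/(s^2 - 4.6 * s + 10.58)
Denominator: s^2 - 4.6*s + 10.58. Poles: 2.3 + 2.3j, 2.3 - 2.3j. Unstable (2 pole(s) in RHP)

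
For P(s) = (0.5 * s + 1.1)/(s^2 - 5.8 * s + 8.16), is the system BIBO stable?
Denominator: s^2 - 5.8*s + 8.16 = (s - 3.4)(s - 2.4). Poles: 2.4, 3.4. All Re(p)<0: No (unstable)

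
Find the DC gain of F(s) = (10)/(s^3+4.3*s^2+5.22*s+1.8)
DC gain = F(0) = num(0)/den(0) = 10/1.8 = 5.556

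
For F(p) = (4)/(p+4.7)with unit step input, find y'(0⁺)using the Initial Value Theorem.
IVT: y'(0⁺) = lim_{p→∞} p²·Y(p) = lim_{p→∞} p·F(p).
deg(num) = 0, deg(den) = 1, relative degree = 1, so p·F(p) → (leading num)/(leading den) = 4/1 = 4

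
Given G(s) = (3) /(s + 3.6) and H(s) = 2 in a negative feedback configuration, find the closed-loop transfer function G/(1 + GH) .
Closed-loop T = G/(1+GH).
Numerator: G_num * H_den = 3.
Denominator: G_den * H_den + G_num * H_num = (s + 3.6) + (6) = s + 9.6.
T(s) = (3)/(s + 9.6)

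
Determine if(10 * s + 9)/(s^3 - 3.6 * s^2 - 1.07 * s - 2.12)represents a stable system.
Denominator: s^3 - 3.6*s^2 - 1.07*s - 2.12 = (s - 4)(s^2 + 0.4*s + 0.53). Poles: -0.2 + 0.7j, -0.2 - 0.7j, 4. All Re(p)<0: No (unstable)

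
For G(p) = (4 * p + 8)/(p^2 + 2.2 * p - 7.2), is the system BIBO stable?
Denominator: p^2 + 2.2*p - 7.2 = (p - 1.8)(p + 4). Poles: -4, 1.8. All Re(p)<0: No (unstable)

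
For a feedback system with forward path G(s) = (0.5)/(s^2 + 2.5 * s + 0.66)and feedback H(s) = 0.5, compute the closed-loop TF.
Closed-loop T = G/(1+GH).
Numerator: G_num * H_den = 0.5.
Denominator: G_den * H_den + G_num * H_num = (s^2 + 2.5*s + 0.66) + (0.25) = s^2 + 2.5*s + 0.91.
T(s) = (0.5)/(s^2 + 2.5*s + 0.91)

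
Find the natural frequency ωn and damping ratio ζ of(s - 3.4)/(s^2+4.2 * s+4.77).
Underdamped: complex pole -2.1 + 0.6j. ωn = |pole| = 2.184, ζ = -Re(pole)/ωn = 0.9615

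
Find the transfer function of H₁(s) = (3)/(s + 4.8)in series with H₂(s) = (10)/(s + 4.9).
Series: H = H₁ · H₂ = (n₁·n₂)/(d₁·d₂).
Num: n₁·n₂ = 30. Den: d₁·d₂ = s^2 + 9.7*s + 23.52.
H(s) = (30)/(s^2 + 9.7*s + 23.52)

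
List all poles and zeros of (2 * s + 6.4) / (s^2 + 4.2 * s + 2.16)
Set denominator = 0: s^2 + 4.2*s + 2.16 = (s + 3.6)(s + 0.6) = 0 → Poles: -0.6, -3.6
Set numerator = 0: 2*s + 6.4 = 0 → Zeros: -3.2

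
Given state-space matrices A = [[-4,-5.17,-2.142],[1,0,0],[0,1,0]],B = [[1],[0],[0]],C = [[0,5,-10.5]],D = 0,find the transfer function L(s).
L(s) = C(sI - A)⁻¹B + D.
Characteristic polynomial det(sI - A) = s^3 + 4*s^2 + 5.17*s + 2.142.
Numerator from C·adj(sI-A)·B + D·det(sI-A) = 5*s - 10.5.
L(s) = (5*s - 10.5)/(s^3 + 4*s^2 + 5.17*s + 2.142)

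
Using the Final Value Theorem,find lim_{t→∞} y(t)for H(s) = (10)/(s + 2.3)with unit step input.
FVT: lim_{t→∞} y(t) = lim_{s→0} s*Y(s) where Y(s) = H(s)/s.
= lim_{s→0} H(s) = H(0) = num(0)/den(0) = 10/2.3 = 4.348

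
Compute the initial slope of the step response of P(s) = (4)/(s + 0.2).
IVT: y'(0⁺) = lim_{s→∞} s²·Y(s) = lim_{s→∞} s·P(s).
deg(num) = 0, deg(den) = 1, relative degree = 1, so s·P(s) → (leading num)/(leading den) = 4/1 = 4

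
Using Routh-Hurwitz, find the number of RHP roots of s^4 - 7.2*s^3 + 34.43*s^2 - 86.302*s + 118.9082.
Routh array:
s^4: [1, 34.43, 118.9082]; s^3: [-7.2, -86.302]; s^2: [22.4436, 118.9082]; s^1: [-48.1558]; s^0: [118.9082]
First column: [1, -7.2, 22.4436, -48.1558, 118.9082]. Sign changes = RHP roots = 4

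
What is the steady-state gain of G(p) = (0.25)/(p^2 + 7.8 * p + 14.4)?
DC gain = G(0) = num(0)/den(0) = 0.25/14.4 = 0.01736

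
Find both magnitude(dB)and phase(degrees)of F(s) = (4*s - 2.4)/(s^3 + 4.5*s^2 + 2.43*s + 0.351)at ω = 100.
Substitute s = j*100: F(j100) = -0.00039918 - 2.03679e-05j.
|F| = 20*log₁₀(sqrt(Re²+Im²)) = -67.97 dB.
∠F = atan2(Im, Re) = -177.08°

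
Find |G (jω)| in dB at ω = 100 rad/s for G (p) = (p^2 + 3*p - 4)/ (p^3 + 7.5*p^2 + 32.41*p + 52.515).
Substitute p = j*100: G(j100) = 0.000451132 - 0.0100026j.
|G(j100)| = sqrt(Re² + Im²) = 0.01001.
20*log₁₀(0.01001) = -39.99 dB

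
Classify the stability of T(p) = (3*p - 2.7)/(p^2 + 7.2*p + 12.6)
Denominator: p^2 + 7.2*p + 12.6 = (p + 4.2)(p + 3). Poles: -3, -4.2. Stable (all poles in LHP)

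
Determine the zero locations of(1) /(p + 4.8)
Numerator is a nonzero constant (1) → Zeros: none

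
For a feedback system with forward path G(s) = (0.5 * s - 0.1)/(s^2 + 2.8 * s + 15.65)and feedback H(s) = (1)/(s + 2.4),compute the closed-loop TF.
Closed-loop T = G/(1+GH).
Numerator: G_num * H_den = 0.5*s^2 + 1.1*s - 0.24.
Denominator: G_den * H_den + G_num * H_num = (s^3 + 5.2*s^2 + 22.37*s + 37.56) + (0.5*s - 0.1) = s^3 + 5.2*s^2 + 22.87*s + 37.46.
T(s) = (0.5*s^2 + 1.1*s - 0.24)/(s^3 + 5.2*s^2 + 22.87*s + 37.46)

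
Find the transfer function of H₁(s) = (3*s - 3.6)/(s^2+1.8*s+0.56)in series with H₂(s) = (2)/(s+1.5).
Series: H = H₁ · H₂ = (n₁·n₂)/(d₁·d₂).
Num: n₁·n₂ = 6*s - 7.2. Den: d₁·d₂ = s^3 + 3.3*s^2 + 3.26*s + 0.84.
H(s) = (6*s - 7.2)/(s^3 + 3.3*s^2 + 3.26*s + 0.84)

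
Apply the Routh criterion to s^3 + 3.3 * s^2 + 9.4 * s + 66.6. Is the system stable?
Routh array:
s^3: [1, 9.4]; s^2: [3.3, 66.6]; s^1: [-10.7818]; s^0: [66.6]
First column: [1, 3.3, -10.7818, 66.6]. Sign changes = 2.
No, unstable (2 RHP root(s))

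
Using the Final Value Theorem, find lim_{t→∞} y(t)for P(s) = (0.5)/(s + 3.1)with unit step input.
FVT: lim_{t→∞} y(t) = lim_{s→0} s*Y(s) where Y(s) = P(s)/s.
= lim_{s→0} P(s) = P(0) = num(0)/den(0) = 0.5/3.1 = 0.1613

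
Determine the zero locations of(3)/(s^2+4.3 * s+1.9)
Numerator is a nonzero constant (3) → Zeros: none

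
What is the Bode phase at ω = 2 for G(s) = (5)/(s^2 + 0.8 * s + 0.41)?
Substitute s = j*2: G(j2) = -1.16196 - 0.517863j.
∠G(j2) = atan2(Im, Re) = atan2(-0.517863, -1.16196) = -155.98°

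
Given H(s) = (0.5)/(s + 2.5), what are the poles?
Set denominator = 0: s + 2.5 = 0 → Poles: -2.5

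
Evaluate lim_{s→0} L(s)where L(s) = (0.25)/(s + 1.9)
DC gain = L(0) = num(0)/den(0) = 0.25/1.9 = 0.1316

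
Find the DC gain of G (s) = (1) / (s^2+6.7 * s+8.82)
DC gain = G(0) = num(0)/den(0) = 1/8.82 = 0.1134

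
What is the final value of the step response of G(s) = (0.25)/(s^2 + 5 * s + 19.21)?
FVT: lim_{t→∞} y(t) = lim_{s→0} s*Y(s) where Y(s) = G(s)/s.
= lim_{s→0} G(s) = G(0) = num(0)/den(0) = 0.25/19.21 = 0.01301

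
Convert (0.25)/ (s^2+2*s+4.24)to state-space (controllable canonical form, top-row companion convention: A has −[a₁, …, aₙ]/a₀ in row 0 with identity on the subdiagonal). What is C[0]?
Reachable canonical form: C = numerator coefficients (right-aligned, zero-padded to length n).
num = 0.25, C = [[0, 0.25]].
C[0] = 0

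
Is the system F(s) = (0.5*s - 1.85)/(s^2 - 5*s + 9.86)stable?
Denominator: s^2 - 5*s + 9.86. Poles: 2.5 + 1.9j, 2.5 - 1.9j. All Re(p)<0: No (unstable)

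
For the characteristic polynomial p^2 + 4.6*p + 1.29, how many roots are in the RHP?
p^2 + 4.6*p + 1.29 = (p + 4.3)(p + 0.3). Poles: -0.3, -4.3. RHP poles (Re>0): 0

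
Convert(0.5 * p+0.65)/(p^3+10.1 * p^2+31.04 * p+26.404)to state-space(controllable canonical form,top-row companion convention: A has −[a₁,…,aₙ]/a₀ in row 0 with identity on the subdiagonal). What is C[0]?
Reachable canonical form: C = numerator coefficients (right-aligned, zero-padded to length n).
num = 0.5*p + 0.65, C = [[0, 0.5, 0.65]].
C[0] = 0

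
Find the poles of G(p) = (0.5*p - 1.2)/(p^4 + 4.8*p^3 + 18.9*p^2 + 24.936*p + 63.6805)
Set denominator = 0: p^4 + 4.8*p^3 + 18.9*p^2 + 24.936*p + 63.6805 = (p^2 + 4.6*p + 13.13)(p^2 + 0.2*p + 4.85) = 0 → Poles: -0.1 + 2.2j, -0.1 - 2.2j, -2.3 + 2.8j, -2.3 - 2.8j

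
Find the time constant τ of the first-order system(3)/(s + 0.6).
First-order system: τ = -1/pole. Pole = -0.6. τ = -1/(-0.6) = 1.667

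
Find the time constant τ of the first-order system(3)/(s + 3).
First-order system: τ = -1/pole. Pole = -3. τ = -1/(-3) = 0.3333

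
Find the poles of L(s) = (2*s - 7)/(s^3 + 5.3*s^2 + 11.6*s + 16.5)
Set denominator = 0: s^3 + 5.3*s^2 + 11.6*s + 16.5 = (s + 3.3)(s^2 + 2*s + 5) = 0 → Poles: -1 + 2j, -1 - 2j, -3.3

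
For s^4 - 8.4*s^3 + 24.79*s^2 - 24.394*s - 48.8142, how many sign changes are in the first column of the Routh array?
Routh array:
s^4: [1, 24.79, -48.8142]; s^3: [-8.4, -24.394]; s^2: [21.886, -48.8142]; s^1: [-43.1293]; s^0: [-48.8142]
First column: [1, -8.4, 21.886, -43.1293, -48.8142]. Sign changes = 3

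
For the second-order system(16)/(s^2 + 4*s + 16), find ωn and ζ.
Standard form: ωn²/(s²+2ζωn·s+ωn²).
const=16=ωn² → ωn=4, s coeff=4=2ζωn → ζ=0.5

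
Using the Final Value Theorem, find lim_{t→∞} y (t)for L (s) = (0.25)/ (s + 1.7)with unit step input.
FVT: lim_{t→∞} y(t) = lim_{s→0} s*Y(s) where Y(s) = L(s)/s.
= lim_{s→0} L(s) = L(0) = num(0)/den(0) = 0.25/1.7 = 0.1471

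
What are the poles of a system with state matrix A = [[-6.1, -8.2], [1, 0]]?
Eigenvalues solve det(λI - A) = 0.
Characteristic polynomial: λ^2 + 6.1*λ + 8.2 = 0.
Factor: (λ + 2)(λ + 4.1) = 0.
Roots: -2, -4.1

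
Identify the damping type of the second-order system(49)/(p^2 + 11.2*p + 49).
Standard form: ωn²/(p²+2ζωn·p+ωn²) gives ωn=7, ζ=0.8.
Underdamped (ζ = 0.8 < 1)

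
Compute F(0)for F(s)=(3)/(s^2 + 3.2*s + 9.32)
DC gain = F(0) = num(0)/den(0) = 3/9.32 = 0.3219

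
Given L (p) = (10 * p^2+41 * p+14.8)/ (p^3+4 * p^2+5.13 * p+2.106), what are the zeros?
Set numerator = 0: 10*p^2 + 41*p + 14.8 = 10*(p + 3.7)(p + 0.4) = 0 → Zeros: -0.4, -3.7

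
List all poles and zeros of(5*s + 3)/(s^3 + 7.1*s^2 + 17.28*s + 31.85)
Set denominator = 0: s^3 + 7.1*s^2 + 17.28*s + 31.85 = (s + 4.9)(s^2 + 2.2*s + 6.5) = 0 → Poles: -1.1 + 2.3j, -1.1 - 2.3j, -4.9
Set numerator = 0: 5*s + 3 = 0 → Zeros: -0.6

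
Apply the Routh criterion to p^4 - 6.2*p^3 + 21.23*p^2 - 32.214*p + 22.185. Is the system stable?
Routh array:
p^4: [1, 21.23, 22.185]; p^3: [-6.2, -32.214]; p^2: [16.0342, 22.185]; p^1: [-23.6356]; p^0: [22.185]
First column: [1, -6.2, 16.0342, -23.6356, 22.185]. Sign changes = 4.
No, unstable (4 RHP root(s))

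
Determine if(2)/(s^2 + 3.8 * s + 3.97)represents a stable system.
Denominator: s^2 + 3.8*s + 3.97. Poles: -1.9 + 0.6j, -1.9 - 0.6j. All Re(p)<0: Yes (stable)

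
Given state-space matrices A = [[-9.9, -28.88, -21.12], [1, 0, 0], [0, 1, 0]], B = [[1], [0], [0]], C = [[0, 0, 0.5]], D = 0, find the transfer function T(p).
T(p) = C(pI - A)⁻¹B + D.
Characteristic polynomial det(pI - A) = p^3 + 9.9*p^2 + 28.88*p + 21.12.
Numerator from C·adj(pI-A)·B + D·det(pI-A) = 0.5.
T(p) = (0.5)/(p^3 + 9.9*p^2 + 28.88*p + 21.12)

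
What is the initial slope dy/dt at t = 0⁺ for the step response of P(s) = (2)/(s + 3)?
IVT: y'(0⁺) = lim_{s→∞} s²·Y(s) = lim_{s→∞} s·P(s).
deg(num) = 0, deg(den) = 1, relative degree = 1, so s·P(s) → (leading num)/(leading den) = 2/1 = 2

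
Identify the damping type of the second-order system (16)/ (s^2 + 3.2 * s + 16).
Standard form: ωn²/(s²+2ζωn·s+ωn²) gives ωn=4, ζ=0.4.
Underdamped (ζ = 0.4 < 1)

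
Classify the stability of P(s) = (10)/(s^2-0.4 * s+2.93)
Denominator: s^2 - 0.4*s + 2.93. Poles: 0.2 + 1.7j, 0.2 - 1.7j. Unstable (2 pole(s) in RHP)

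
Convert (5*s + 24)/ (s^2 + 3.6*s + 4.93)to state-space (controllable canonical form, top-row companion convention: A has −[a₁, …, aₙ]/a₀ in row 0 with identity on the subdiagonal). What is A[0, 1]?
Reachable canonical form for den = s^2 + 3.6*s + 4.93: top row of A = -[a₁,a₂,...,aₙ]/a₀, ones on the subdiagonal, zeros elsewhere.
A = [[-3.6, -4.93], [1, 0]].
A[0,1] = -4.93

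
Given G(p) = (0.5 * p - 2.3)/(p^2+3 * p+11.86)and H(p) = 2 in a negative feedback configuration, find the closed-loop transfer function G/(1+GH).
Closed-loop T = G/(1+GH).
Numerator: G_num * H_den = 0.5*p - 2.3.
Denominator: G_den * H_den + G_num * H_num = (p^2 + 3*p + 11.86) + (p - 4.6) = p^2 + 4*p + 7.26.
T(p) = (0.5*p - 2.3)/(p^2 + 4*p + 7.26)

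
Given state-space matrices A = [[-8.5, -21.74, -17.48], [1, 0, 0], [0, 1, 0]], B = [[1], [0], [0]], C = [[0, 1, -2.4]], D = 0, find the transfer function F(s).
F(s) = C(sI - A)⁻¹B + D.
Characteristic polynomial det(sI - A) = s^3 + 8.5*s^2 + 21.74*s + 17.48.
Numerator from C·adj(sI-A)·B + D·det(sI-A) = s - 2.4.
F(s) = (s - 2.4)/(s^3 + 8.5*s^2 + 21.74*s + 17.48)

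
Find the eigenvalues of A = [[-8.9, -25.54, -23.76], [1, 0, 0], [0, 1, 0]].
Eigenvalues solve det(λI - A) = 0.
Characteristic polynomial: λ^3 + 8.9*λ^2 + 25.54*λ + 23.76 = 0.
Factor: (λ + 2.7)(λ + 4)(λ + 2.2) = 0.
Roots: -2.2, -2.7, -4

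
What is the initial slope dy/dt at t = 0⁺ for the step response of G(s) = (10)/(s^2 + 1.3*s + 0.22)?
IVT: y'(0⁺) = lim_{s→∞} s²·Y(s) = lim_{s→∞} s·G(s).
deg(num) = 0, deg(den) = 2, relative degree = 2 ≥ 2, so s·G(s) → 0. Initial slope = 0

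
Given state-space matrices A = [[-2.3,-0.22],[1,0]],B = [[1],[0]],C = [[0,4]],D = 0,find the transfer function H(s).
H(s) = C(sI - A)⁻¹B + D.
Characteristic polynomial det(sI - A) = s^2 + 2.3*s + 0.22.
Numerator from C·adj(sI-A)·B + D·det(sI-A) = 4.
H(s) = (4)/(s^2 + 2.3*s + 0.22)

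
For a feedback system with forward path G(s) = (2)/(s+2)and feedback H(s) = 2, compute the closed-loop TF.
Closed-loop T = G/(1+GH).
Numerator: G_num * H_den = 2.
Denominator: G_den * H_den + G_num * H_num = (s + 2) + (4) = s + 6.
T(s) = (2)/(s + 6)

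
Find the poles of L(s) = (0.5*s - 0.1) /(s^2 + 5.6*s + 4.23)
Set denominator = 0: s^2 + 5.6*s + 4.23 = (s + 0.9)(s + 4.7) = 0 → Poles: -0.9, -4.7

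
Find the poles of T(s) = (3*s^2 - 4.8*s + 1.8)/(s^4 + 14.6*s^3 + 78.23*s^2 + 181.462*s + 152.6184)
Set denominator = 0: s^4 + 14.6*s^3 + 78.23*s^2 + 181.462*s + 152.6184 = (s + 3.6)(s + 2.2)(s + 4.1)(s + 4.7) = 0 → Poles: -2.2, -3.6, -4.1, -4.7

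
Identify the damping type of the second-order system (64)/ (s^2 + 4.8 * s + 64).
Standard form: ωn²/(s²+2ζωn·s+ωn²) gives ωn=8, ζ=0.3.
Underdamped (ζ = 0.3 < 1)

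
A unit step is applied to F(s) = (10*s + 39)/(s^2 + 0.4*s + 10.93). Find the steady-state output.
FVT: lim_{t→∞} y(t) = lim_{s→0} s*Y(s) where Y(s) = F(s)/s.
= lim_{s→0} F(s) = F(0) = num(0)/den(0) = 39/10.93 = 3.568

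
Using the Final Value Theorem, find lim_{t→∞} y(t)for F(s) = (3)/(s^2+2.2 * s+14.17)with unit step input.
FVT: lim_{t→∞} y(t) = lim_{s→0} s*Y(s) where Y(s) = F(s)/s.
= lim_{s→0} F(s) = F(0) = num(0)/den(0) = 3/14.17 = 0.2117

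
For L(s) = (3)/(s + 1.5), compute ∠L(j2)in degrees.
Substitute s = j*2: L(j2) = 0.72 - 0.96j.
∠L(j2) = atan2(Im, Re) = atan2(-0.96, 0.72) = -53.13°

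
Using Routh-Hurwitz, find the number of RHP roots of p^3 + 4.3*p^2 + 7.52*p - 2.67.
Routh array:
p^3: [1, 7.52]; p^2: [4.3, -2.67]; p^1: [8.14093]; p^0: [-2.67]
First column: [1, 4.3, 8.14093, -2.67]. Sign changes = RHP roots = 1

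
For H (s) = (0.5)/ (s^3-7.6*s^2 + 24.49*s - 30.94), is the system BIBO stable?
Denominator: s^3 - 7.6*s^2 + 24.49*s - 30.94 = (s - 2.8)(s^2 - 4.8*s + 11.05). Poles: 2.4 + 2.3j, 2.4 - 2.3j, 2.8. All Re(p)<0: No (unstable)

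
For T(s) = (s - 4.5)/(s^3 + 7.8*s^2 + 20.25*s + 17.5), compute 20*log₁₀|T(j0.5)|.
Substitute s = j*0.5: T(j0.5) = -0.190095 + 0.154402j.
|T(j0.5)| = sqrt(Re² + Im²) = 0.2449.
20*log₁₀(0.2449) = -12.22 dB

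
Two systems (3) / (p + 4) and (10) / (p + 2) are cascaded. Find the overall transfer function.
Series: H = H₁ · H₂ = (n₁·n₂)/(d₁·d₂).
Num: n₁·n₂ = 30. Den: d₁·d₂ = p^2 + 6*p + 8.
H(p) = (30)/(p^2 + 6*p + 8)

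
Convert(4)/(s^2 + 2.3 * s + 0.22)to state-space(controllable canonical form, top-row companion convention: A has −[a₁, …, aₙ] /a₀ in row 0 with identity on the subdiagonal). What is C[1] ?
Reachable canonical form: C = numerator coefficients (right-aligned, zero-padded to length n).
num = 4, C = [[0, 4]].
C[1] = 4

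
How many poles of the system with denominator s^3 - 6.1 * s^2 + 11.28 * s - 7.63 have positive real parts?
s^3 - 6.1*s^2 + 11.28*s - 7.63 = (s - 3.5)(s^2 - 2.6*s + 2.18). Poles: 1.3 + 0.7j, 1.3 - 0.7j, 3.5. RHP poles (Re>0): 3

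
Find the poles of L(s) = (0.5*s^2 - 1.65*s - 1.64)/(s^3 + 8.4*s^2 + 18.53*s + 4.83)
Set denominator = 0: s^3 + 8.4*s^2 + 18.53*s + 4.83 = (s + 4.6)(s + 3.5)(s + 0.3) = 0 → Poles: -0.3, -3.5, -4.6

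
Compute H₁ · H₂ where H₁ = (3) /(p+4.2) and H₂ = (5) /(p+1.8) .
Series: H = H₁ · H₂ = (n₁·n₂)/(d₁·d₂).
Num: n₁·n₂ = 15. Den: d₁·d₂ = p^2 + 6*p + 7.56.
H(p) = (15)/(p^2 + 6*p + 7.56)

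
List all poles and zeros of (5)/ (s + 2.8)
Set denominator = 0: s + 2.8 = 0 → Poles: -2.8
Numerator is a nonzero constant (5) → Zeros: none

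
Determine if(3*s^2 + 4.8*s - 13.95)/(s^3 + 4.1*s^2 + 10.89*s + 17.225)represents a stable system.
Denominator: s^3 + 4.1*s^2 + 10.89*s + 17.225 = (s + 2.5)(s^2 + 1.6*s + 6.89). Poles: -0.8 + 2.5j, -0.8 - 2.5j, -2.5. All Re(p)<0: Yes (stable)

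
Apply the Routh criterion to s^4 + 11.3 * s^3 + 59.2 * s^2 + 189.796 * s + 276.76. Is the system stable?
Routh array:
s^4: [1, 59.2, 276.76]; s^3: [11.3, 189.796]; s^2: [42.4039, 276.76]; s^1: [116.044]; s^0: [276.76]
First column: [1, 11.3, 42.4039, 116.044, 276.76]. Sign changes = 0.
Yes, stable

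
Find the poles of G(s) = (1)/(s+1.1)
Set denominator = 0: s + 1.1 = 0 → Poles: -1.1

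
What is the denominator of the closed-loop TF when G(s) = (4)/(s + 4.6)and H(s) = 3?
Characteristic poly = G_den * H_den + G_num * H_num = (s + 4.6) + (12) = s + 16.6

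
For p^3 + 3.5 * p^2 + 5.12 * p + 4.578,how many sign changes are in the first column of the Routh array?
Routh array:
p^3: [1, 5.12]; p^2: [3.5, 4.578]; p^1: [3.812]; p^0: [4.578]
First column: [1, 3.5, 3.812, 4.578]. Sign changes = 0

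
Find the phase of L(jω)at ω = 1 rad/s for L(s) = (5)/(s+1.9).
Substitute s = j*1: L(j1) = 2.06074 - 1.0846j.
∠L(j1) = atan2(Im, Re) = atan2(-1.0846, 2.06074) = -27.76°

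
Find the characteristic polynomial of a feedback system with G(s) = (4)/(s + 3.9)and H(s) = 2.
Characteristic poly = G_den * H_den + G_num * H_num = (s + 3.9) + (8) = s + 11.9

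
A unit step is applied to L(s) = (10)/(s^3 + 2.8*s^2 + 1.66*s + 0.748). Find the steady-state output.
FVT: lim_{t→∞} y(t) = lim_{s→0} s*Y(s) where Y(s) = L(s)/s.
= lim_{s→0} L(s) = L(0) = num(0)/den(0) = 10/0.748 = 13.37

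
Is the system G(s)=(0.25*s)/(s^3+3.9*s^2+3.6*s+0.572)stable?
Denominator: s^3 + 3.9*s^2 + 3.6*s + 0.572 = (s + 1.1)(s + 0.2)(s + 2.6). Poles: -0.2, -1.1, -2.6. All Re(p)<0: Yes (stable)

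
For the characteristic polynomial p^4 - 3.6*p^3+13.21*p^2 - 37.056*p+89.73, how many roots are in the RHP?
p^4 - 3.6*p^3 + 13.21*p^2 - 37.056*p + 89.73 = (p^2 - 4.8*p + 9)(p^2 + 1.2*p + 9.97). Poles: -0.6 + 3.1j, -0.6 - 3.1j, 2.4 + 1.8j, 2.4 - 1.8j. RHP poles (Re>0): 2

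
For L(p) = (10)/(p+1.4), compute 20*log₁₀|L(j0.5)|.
Substitute p = j*0.5: L(j0.5) = 6.33484 - 2.26244j.
|L(j0.5)| = sqrt(Re² + Im²) = 6.727.
20*log₁₀(6.727) = 16.56 dB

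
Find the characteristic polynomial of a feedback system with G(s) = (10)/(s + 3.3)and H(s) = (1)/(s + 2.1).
Characteristic poly = G_den * H_den + G_num * H_num = (s^2 + 5.4*s + 6.93) + (10) = s^2 + 5.4*s + 16.93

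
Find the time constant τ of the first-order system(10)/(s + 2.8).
First-order system: τ = -1/pole. Pole = -2.8. τ = -1/(-2.8) = 0.3571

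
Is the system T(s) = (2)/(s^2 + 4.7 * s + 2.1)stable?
Denominator: s^2 + 4.7*s + 2.1 = (s + 4.2)(s + 0.5). Poles: -0.5, -4.2. All Re(p)<0: Yes (stable)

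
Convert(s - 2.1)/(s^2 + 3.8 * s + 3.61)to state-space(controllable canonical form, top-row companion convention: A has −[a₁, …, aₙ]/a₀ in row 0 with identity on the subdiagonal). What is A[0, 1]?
Reachable canonical form for den = s^2 + 3.8*s + 3.61: top row of A = -[a₁,a₂,...,aₙ]/a₀, ones on the subdiagonal, zeros elsewhere.
A = [[-3.8, -3.61], [1, 0]].
A[0,1] = -3.61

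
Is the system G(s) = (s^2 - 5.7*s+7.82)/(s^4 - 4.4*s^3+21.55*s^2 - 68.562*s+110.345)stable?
Denominator: s^4 - 4.4*s^3 + 21.55*s^2 - 68.562*s + 110.345 = (s^2 - 4.6*s + 7.25)(s^2 + 0.2*s + 15.22). Poles: -0.1 + 3.9j, -0.1 - 3.9j, 2.3 + 1.4j, 2.3 - 1.4j. All Re(p)<0: No (unstable)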